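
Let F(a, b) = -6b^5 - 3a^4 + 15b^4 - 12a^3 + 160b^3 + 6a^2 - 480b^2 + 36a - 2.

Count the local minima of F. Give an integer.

2

F separates as a function of a plus a function of b, so ∇F=0 decouples.
∂F/∂a = -12(a - 1)(a + 1)(a + 3) = 0 at a ∈ {-3, -1, 1}; ∂F/∂b = -30b(b - 4)(b - 2)(b + 4) = 0 at b ∈ {-4, 0, 2, 4}.
The Hessian is diagonal: diag(F_aa, F_bb). Second derivatives: F_aa(-3)=-96, F_aa(-1)=48, F_aa(1)=-96; F_bb(-4)=5760, F_bb(0)=-960, F_bb(2)=720, F_bb(4)=-1920.
Local minima occur where both diagonal entries positive: (-1, -4), (-1, 2). Count: 2.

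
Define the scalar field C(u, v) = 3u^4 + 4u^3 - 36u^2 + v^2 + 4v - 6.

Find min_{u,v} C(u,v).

C(u,v) separates as P(u) + Q(v) − 6, so its minimum is min P + min Q − 6.
P'(u) = 12u(u - 2)(u + 3) vanishes at u ∈ {-3, 0, 2}; Q'(v) = 2v + 4 vanishes at v ∈ {-2}.
Local minima of P (where P''>0): P(-3)=-189, P(2)=-64. Local minima of Q: Q(-2)=-4.
So the global minimum of C is P(-3) + Q(-2) − 6 = -189 − 4 − 6 = -199, attained at (-3, -2).

-199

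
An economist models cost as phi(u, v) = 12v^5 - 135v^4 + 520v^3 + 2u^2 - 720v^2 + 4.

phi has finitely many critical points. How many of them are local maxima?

0

phi separates as a function of u plus a function of v, so ∇phi=0 decouples.
∂phi/∂u = 4u = 0 at u ∈ {0}; ∂phi/∂v = 60v(v - 4)(v - 3)(v - 2) = 0 at v ∈ {0, 2, 3, 4}.
The Hessian is diagonal: diag(phi_uu, phi_vv). Second derivatives: phi_uu(0)=4; phi_vv(0)=-1440, phi_vv(2)=240, phi_vv(3)=-180, phi_vv(4)=480.
Local maxima occur where both diagonal entries negative: none. Count: 0.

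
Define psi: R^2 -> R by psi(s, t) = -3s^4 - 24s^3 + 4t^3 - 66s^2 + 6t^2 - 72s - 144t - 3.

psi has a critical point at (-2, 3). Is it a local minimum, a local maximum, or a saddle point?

The mixed partial ∂²psi/∂s∂t is 0, so the Hessian at any point is diag(psi_ss, psi_tt) = diag(-12(3s^2 + 12s + 11), 12(2t + 1)).
At (-2, 3): H = diag(12, 84).
Both eigenvalues are positive, so H is positive definite: a local minimum.

local minimum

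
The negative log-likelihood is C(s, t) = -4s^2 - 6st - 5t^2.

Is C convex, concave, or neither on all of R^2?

C is quadratic, so its Hessian is the constant matrix H = [[-8, -6], [-6, -10]].
det(H) = 44, tr(H) = -18.
det(H) > 0 and tr(H) < 0, so H is negative definite everywhere: concave.

concave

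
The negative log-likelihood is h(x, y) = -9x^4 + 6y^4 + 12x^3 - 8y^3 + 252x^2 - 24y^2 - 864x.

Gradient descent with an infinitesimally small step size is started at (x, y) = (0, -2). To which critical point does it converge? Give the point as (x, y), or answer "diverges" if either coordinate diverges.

h is separable, so gradient descent decouples: x follows -∂h/∂x, y follows -∂h/∂y.
∂h/∂x = -36(x - 3)(x - 2)(x + 4); at x=0 this is -864, so x increases.
∂h/∂y = 24y(y - 2)(y + 1); at y=-2 this is -192, so y increases.
x converges to its nearest critical value 2 (a local min of the x-part); y converges to -1. The iterate converges to (2, -1).

(2, -1)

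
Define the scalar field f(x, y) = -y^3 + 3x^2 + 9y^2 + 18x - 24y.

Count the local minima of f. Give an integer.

f separates as a function of x plus a function of y, so ∇f=0 decouples.
∂f/∂x = 6(x + 3) = 0 at x ∈ {-3}; ∂f/∂y = -3(y - 4)(y - 2) = 0 at y ∈ {2, 4}.
The Hessian is diagonal: diag(f_xx, f_yy). Second derivatives: f_xx(-3)=6; f_yy(2)=6, f_yy(4)=-6.
Local minima occur where both diagonal entries positive: (-3, 2). Count: 1.

1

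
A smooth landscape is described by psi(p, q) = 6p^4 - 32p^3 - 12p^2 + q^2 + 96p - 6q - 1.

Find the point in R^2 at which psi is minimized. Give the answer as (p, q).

(4, 3)

psi(p,q) separates as A(p) + B(q) − 1, so its minimum is min A + min B − 1.
A'(p) = 24(p - 4)(p - 1)(p + 1) vanishes at p ∈ {-1, 1, 4}; B'(q) = 2q - 6 vanishes at q ∈ {3}.
Local minima of A (where A''>0): A(-1)=-70, A(4)=-320. Local minima of B: B(3)=-9.
So the global minimum of psi is A(4) + B(3) − 1 = -320 − 9 − 1 = -330, attained at (4, 3).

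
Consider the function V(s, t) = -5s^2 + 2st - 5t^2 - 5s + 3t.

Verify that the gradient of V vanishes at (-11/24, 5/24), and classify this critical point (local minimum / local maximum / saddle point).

local maximum

∇V = (-10s + 2t - 5, 2s - 10t + 3); substituting (-11/24, 5/24) gives ∇V = (0, 0), so (-11/24, 5/24) is indeed a critical point.
The Hessian of V is constant: H = [[-10, 2], [2, -10]].
det(H) = (-10)·(-10) − 2² = 96.
det(H) > 0 and tr(H) = -20 < 0, so H is negative definite and the point is a local maximum.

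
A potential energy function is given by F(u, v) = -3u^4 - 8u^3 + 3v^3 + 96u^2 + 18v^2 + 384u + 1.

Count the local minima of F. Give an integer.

1

F separates as a function of u plus a function of v, so ∇F=0 decouples.
∂F/∂u = -12(u - 4)(u + 2)(u + 4) = 0 at u ∈ {-4, -2, 4}; ∂F/∂v = 9v(v + 4) = 0 at v ∈ {-4, 0}.
The Hessian is diagonal: diag(F_uu, F_vv). Second derivatives: F_uu(-4)=-192, F_uu(-2)=144, F_uu(4)=-576; F_vv(-4)=-36, F_vv(0)=36.
Local minima occur where both diagonal entries positive: (-2, 0). Count: 1.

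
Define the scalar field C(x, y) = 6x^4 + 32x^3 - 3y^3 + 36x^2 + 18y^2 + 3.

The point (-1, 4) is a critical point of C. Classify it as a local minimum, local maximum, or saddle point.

local maximum

The mixed partial ∂²C/∂x∂y is 0, so the Hessian at any point is diag(C_xx, C_yy) = diag(24(3x^2 + 8x + 3), 18(-y + 2)).
At (-1, 4): H = diag(-48, -36).
Both eigenvalues are negative, so H is negative definite: a local maximum.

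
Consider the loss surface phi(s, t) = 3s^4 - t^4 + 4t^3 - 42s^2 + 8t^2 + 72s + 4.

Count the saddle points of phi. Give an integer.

phi separates as a function of s plus a function of t, so ∇phi=0 decouples.
∂phi/∂s = 12(s - 2)(s - 1)(s + 3) = 0 at s ∈ {-3, 1, 2}; ∂phi/∂t = -4t(t - 4)(t + 1) = 0 at t ∈ {-1, 0, 4}.
The Hessian is diagonal: diag(phi_ss, phi_tt). Second derivatives: phi_ss(-3)=240, phi_ss(1)=-48, phi_ss(2)=60; phi_tt(-1)=-20, phi_tt(0)=16, phi_tt(4)=-80.
Saddle points occur where the two diagonal entries have opposite signs: (-3, -1), (-3, 4), (1, 0), (2, -1), (2, 4). Count: 5.

5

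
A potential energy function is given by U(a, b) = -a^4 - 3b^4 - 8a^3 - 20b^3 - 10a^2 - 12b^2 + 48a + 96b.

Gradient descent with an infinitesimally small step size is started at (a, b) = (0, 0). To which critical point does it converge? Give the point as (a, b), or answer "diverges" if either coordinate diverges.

(-3, -2)

U is separable, so gradient descent decouples: a follows -∂U/∂a, b follows -∂U/∂b.
∂U/∂a = -4(a - 1)(a + 3)(a + 4); at a=0 this is 48, so a decreases.
∂U/∂b = -12(b - 1)(b + 2)(b + 4); at b=0 this is 96, so b decreases.
a converges to its nearest critical value -3 (a local min of the a-part); b converges to -2. The iterate converges to (-3, -2).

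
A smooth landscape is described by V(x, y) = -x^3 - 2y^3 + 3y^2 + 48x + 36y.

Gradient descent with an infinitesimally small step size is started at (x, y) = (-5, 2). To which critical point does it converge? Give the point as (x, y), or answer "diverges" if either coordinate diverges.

(-4, -2)

V is separable, so gradient descent decouples: x follows -∂V/∂x, y follows -∂V/∂y.
∂V/∂x = -3(x - 4)(x + 4); at x=-5 this is -27, so x increases.
∂V/∂y = -6(y - 3)(y + 2); at y=2 this is 24, so y decreases.
x converges to its nearest critical value -4 (a local min of the x-part); y converges to -2. The iterate converges to (-4, -2).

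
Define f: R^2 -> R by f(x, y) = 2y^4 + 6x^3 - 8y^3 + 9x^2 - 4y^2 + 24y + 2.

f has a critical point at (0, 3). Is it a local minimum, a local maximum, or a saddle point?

local minimum

The mixed partial ∂²f/∂x∂y is 0, so the Hessian at any point is diag(f_xx, f_yy) = diag(18(2x + 1), 8(3y^2 - 6y - 1)).
At (0, 3): H = diag(18, 64).
Both eigenvalues are positive, so H is positive definite: a local minimum.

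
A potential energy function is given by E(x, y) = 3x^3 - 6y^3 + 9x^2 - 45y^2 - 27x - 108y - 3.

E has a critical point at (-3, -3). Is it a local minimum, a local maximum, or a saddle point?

saddle point

The mixed partial ∂²E/∂x∂y is 0, so the Hessian at any point is diag(E_xx, E_yy) = diag(18(x + 1), -18(2y + 5)).
At (-3, -3): H = diag(-36, 18).
The eigenvalues have opposite signs, so H is indefinite: a saddle point.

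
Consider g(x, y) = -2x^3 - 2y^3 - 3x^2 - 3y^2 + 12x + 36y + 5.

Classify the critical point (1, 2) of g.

local maximum

The mixed partial ∂²g/∂x∂y is 0, so the Hessian at any point is diag(g_xx, g_yy) = diag(-6(2x + 1), -6(2y + 1)).
At (1, 2): H = diag(-18, -30).
Both eigenvalues are negative, so H is negative definite: a local maximum.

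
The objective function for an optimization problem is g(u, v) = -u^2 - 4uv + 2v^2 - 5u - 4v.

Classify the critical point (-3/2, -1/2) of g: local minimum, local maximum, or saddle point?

saddle point

The Hessian of g is constant: H = [[-2, -4], [-4, 4]].
det(H) = (-2)·4 − (-4)² = -24.
Since det(H) < 0, H is indefinite and the critical point is a saddle point.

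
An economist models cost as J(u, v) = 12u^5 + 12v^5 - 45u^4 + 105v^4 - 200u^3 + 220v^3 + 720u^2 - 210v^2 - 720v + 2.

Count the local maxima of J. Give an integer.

4

J separates as a function of u plus a function of v, so ∇J=0 decouples.
∂J/∂u = 60u(u - 4)(u - 2)(u + 3) = 0 at u ∈ {-3, 0, 2, 4}; ∂J/∂v = 60(v - 1)(v + 1)(v + 3)(v + 4) = 0 at v ∈ {-4, -3, -1, 1}.
The Hessian is diagonal: diag(J_uu, J_vv). Second derivatives: J_uu(-3)=-6300, J_uu(0)=1440, J_uu(2)=-1200, J_uu(4)=3360; J_vv(-4)=-900, J_vv(-3)=480, J_vv(-1)=-720, J_vv(1)=2400.
Local maxima occur where both diagonal entries negative: (-3, -4), (-3, -1), (2, -4), (2, -1). Count: 4.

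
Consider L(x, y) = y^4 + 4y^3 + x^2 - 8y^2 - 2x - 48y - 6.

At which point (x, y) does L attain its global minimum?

(1, 2)

L(x,y) separates as P(x) + Q(y) − 6, so its minimum is min P + min Q − 6.
P'(x) = 2x - 2 vanishes at x ∈ {1}; Q'(y) = 4(y - 2)(y + 2)(y + 3) vanishes at y ∈ {-3, -2, 2}.
Local minima of P (where P''>0): P(1)=-1. Local minima of Q: Q(-3)=45, Q(2)=-80.
So the global minimum of L is P(1) + Q(2) − 6 = -1 − 80 − 6 = -87, attained at (1, 2).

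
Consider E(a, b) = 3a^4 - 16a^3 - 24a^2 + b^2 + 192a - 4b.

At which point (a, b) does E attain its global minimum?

(-2, 2)

E(a,b) separates as P(a) + Q(b), so its minimum is min P + min Q.
P'(a) = 12(a - 4)(a - 2)(a + 2) vanishes at a ∈ {-2, 2, 4}; Q'(b) = 2b - 4 vanishes at b ∈ {2}.
Local minima of P (where P''>0): P(-2)=-304, P(4)=128. Local minima of Q: Q(2)=-4.
So the global minimum of E is P(-2) + Q(2) = -304 − 4 = -308, attained at (-2, 2).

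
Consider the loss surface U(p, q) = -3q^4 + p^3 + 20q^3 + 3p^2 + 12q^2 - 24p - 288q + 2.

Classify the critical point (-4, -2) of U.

local maximum

The mixed partial ∂²U/∂p∂q is 0, so the Hessian at any point is diag(U_pp, U_qq) = diag(6(p + 1), 12(-3q^2 + 10q + 2)).
At (-4, -2): H = diag(-18, -360).
Both eigenvalues are negative, so H is negative definite: a local maximum.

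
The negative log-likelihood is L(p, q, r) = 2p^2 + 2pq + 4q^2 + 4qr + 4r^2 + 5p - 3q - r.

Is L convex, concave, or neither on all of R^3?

L is quadratic, so its Hessian is the constant matrix H = [[4, 2, 0], [2, 8, 4], [0, 4, 8]].
Leading principal minors: 4, 28, 160.
All positive ⇒ H ≻ 0 ⇒ convex.

convex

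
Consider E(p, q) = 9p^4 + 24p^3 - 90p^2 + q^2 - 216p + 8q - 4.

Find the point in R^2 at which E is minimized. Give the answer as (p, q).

(2, -4)

E(p,q) separates as A(p) + B(q) − 4, so its minimum is min A + min B − 4.
A'(p) = 36(p - 2)(p + 1)(p + 3) vanishes at p ∈ {-3, -1, 2}; B'(q) = 2q + 8 vanishes at q ∈ {-4}.
Local minima of A (where A''>0): A(-3)=-81, A(2)=-456. Local minima of B: B(-4)=-16.
So the global minimum of E is A(2) + B(-4) − 4 = -456 − 16 − 4 = -476, attained at (2, -4).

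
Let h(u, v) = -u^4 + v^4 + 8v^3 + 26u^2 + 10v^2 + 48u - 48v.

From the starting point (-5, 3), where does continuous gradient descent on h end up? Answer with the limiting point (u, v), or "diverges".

diverges

h is separable, so gradient descent decouples: u follows -∂h/∂u, v follows -∂h/∂v.
∂h/∂u = -4(u - 4)(u + 1)(u + 3); at u=-5 this is 288, so u decreases.
∂h/∂v = 4(v - 1)(v + 3)(v + 4); at v=3 this is 336, so v decreases.
The u-coordinate has no critical point in that direction and runs off to infinity.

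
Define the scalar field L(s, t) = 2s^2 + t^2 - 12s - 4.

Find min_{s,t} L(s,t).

L(s,t) separates as P(s) + Q(t) − 4, so its minimum is min P + min Q − 4.
P'(s) = 4s - 12 vanishes at s ∈ {3}; Q'(t) = 2t vanishes at t ∈ {0}.
Local minima of P (where P''>0): P(3)=-18. Local minima of Q: Q(0)=0.
So the global minimum of L is P(3) + Q(0) − 4 = -18 + 0 − 4 = -22, attained at (3, 0).

-22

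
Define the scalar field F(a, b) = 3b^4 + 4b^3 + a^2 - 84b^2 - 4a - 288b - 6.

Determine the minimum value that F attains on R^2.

-1482

F(a,b) separates as P(a) + Q(b) − 6, so its minimum is min P + min Q − 6.
P'(a) = 2a - 4 vanishes at a ∈ {2}; Q'(b) = 12(b - 4)(b + 2)(b + 3) vanishes at b ∈ {-3, -2, 4}.
Local minima of P (where P''>0): P(2)=-4. Local minima of Q: Q(-3)=243, Q(4)=-1472.
So the global minimum of F is P(2) + Q(4) − 6 = -4 − 1472 − 6 = -1482, attained at (2, 4).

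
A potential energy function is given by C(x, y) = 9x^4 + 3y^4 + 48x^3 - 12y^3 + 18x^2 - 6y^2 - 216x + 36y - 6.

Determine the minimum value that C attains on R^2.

C(x,y) separates as P(x) + Q(y) − 6, so its minimum is min P + min Q − 6.
P'(x) = 36(x - 1)(x + 2)(x + 3) vanishes at x ∈ {-3, -2, 1}; Q'(y) = 12(y - 3)(y - 1)(y + 1) vanishes at y ∈ {-1, 1, 3}.
Local minima of P (where P''>0): P(-3)=243, P(1)=-141. Local minima of Q: Q(-1)=-27, Q(3)=-27.
So the global minimum of C is P(1) + Q(-1) − 6 = -141 − 27 − 6 = -174, attained at (1, -1).

-174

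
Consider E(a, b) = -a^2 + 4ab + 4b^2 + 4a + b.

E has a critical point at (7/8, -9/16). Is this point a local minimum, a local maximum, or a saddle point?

saddle point

The Hessian of E is constant: H = [[-2, 4], [4, 8]].
det(H) = (-2)·8 − 4² = -32.
Since det(H) < 0, H is indefinite and the critical point is a saddle point.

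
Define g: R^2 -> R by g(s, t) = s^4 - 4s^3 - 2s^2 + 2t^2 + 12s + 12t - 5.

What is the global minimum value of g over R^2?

g(s,t) separates as P(s) + Q(t) − 5, so its minimum is min P + min Q − 5.
P'(s) = 4(s - 3)(s - 1)(s + 1) vanishes at s ∈ {-1, 1, 3}; Q'(t) = 4(t + 3) vanishes at t ∈ {-3}.
Local minima of P (where P''>0): P(-1)=-9, P(3)=-9. Local minima of Q: Q(-3)=-18.
So the global minimum of g is P(-1) + Q(-3) − 5 = -9 − 18 − 5 = -32, attained at (-1, -3).

-32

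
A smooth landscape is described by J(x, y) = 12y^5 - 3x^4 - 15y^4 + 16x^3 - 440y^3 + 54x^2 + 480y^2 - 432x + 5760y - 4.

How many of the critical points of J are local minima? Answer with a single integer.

2

J separates as a function of x plus a function of y, so ∇J=0 decouples.
∂J/∂x = -12(x - 4)(x - 3)(x + 3) = 0 at x ∈ {-3, 3, 4}; ∂J/∂y = 60(y - 4)(y - 3)(y + 2)(y + 4) = 0 at y ∈ {-4, -2, 3, 4}.
The Hessian is diagonal: diag(J_xx, J_yy). Second derivatives: J_xx(-3)=-504, J_xx(3)=72, J_xx(4)=-84; J_yy(-4)=-6720, J_yy(-2)=3600, J_yy(3)=-2100, J_yy(4)=2880.
Local minima occur where both diagonal entries positive: (3, -2), (3, 4). Count: 2.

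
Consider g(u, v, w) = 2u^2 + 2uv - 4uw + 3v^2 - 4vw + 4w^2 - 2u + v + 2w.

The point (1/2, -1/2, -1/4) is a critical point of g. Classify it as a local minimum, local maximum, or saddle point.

local minimum

The Hessian is constant: H = [[4, 2, -4], [2, 6, -4], [-4, -4, 8]].
Leading principal minors: Δ₁ = 4, Δ₂ = 20, Δ₃ = 64.
All leading minors are positive, so H is positive definite: a local minimum.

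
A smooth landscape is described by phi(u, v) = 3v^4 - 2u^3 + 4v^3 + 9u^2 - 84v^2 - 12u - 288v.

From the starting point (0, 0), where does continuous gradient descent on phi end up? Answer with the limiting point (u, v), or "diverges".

phi is separable, so gradient descent decouples: u follows -∂phi/∂u, v follows -∂phi/∂v.
∂phi/∂u = -6(u - 2)(u - 1); at u=0 this is -12, so u increases.
∂phi/∂v = 12(v - 4)(v + 2)(v + 3); at v=0 this is -288, so v increases.
u converges to its nearest critical value 1 (a local min of the u-part); v converges to 4. The iterate converges to (1, 4).

(1, 4)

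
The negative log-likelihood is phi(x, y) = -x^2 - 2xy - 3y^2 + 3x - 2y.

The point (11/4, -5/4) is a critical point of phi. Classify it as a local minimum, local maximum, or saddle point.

local maximum

The Hessian of phi is constant: H = [[-2, -2], [-2, -6]].
det(H) = (-2)·(-6) − (-2)² = 8.
det(H) > 0 and tr(H) = -8 < 0, so H is negative definite and the point is a local maximum.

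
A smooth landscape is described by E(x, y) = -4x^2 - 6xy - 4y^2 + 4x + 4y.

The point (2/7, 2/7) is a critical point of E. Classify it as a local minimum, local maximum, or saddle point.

local maximum

The Hessian of E is constant: H = [[-8, -6], [-6, -8]].
det(H) = (-8)·(-8) − (-6)² = 28.
det(H) > 0 and tr(H) = -16 < 0, so H is negative definite and the point is a local maximum.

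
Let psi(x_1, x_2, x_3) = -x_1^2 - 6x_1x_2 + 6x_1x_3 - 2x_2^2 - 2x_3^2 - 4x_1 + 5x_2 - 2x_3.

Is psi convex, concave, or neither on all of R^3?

neither

psi is quadratic, so its Hessian is the constant matrix H = [[-2, -6, 6], [-6, -4, 0], [6, 0, -4]].
Leading principal minors: -2, -28, 256.
Neither pattern holds ⇒ H is indefinite ⇒ neither convex nor concave.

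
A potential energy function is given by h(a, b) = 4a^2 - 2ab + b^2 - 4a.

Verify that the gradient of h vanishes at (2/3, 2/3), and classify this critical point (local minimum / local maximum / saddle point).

local minimum

∇h = (8a - 2b - 4, -2a + 2b); substituting (2/3, 2/3) gives ∇h = (0, 0), so (2/3, 2/3) is indeed a critical point.
The Hessian of h is constant: H = [[8, -2], [-2, 2]].
det(H) = 8·2 − (-2)² = 12.
det(H) > 0 and tr(H) = 10 > 0, so H is positive definite and the point is a local minimum.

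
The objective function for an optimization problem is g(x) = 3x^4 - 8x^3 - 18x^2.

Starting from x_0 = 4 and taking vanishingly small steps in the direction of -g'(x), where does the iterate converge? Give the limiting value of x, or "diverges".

g'(x) = 12x(x - 3)(x + 1), so g'(4) = 240.
Gradient descent moves in the -g' direction, i.e. x is decreasing.
The nearest critical point in that direction is x = 3, where g'' = 144 > 0 (a local minimum). The iterate converges there.

3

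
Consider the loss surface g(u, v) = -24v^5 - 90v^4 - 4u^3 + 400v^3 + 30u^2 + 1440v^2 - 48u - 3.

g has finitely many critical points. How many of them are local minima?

2

g separates as a function of u plus a function of v, so ∇g=0 decouples.
∂g/∂u = -12(u - 4)(u - 1) = 0 at u ∈ {1, 4}; ∂g/∂v = -120v(v - 3)(v + 2)(v + 4) = 0 at v ∈ {-4, -2, 0, 3}.
The Hessian is diagonal: diag(g_uu, g_vv). Second derivatives: g_uu(1)=36, g_uu(4)=-36; g_vv(-4)=6720, g_vv(-2)=-2400, g_vv(0)=2880, g_vv(3)=-12600.
Local minima occur where both diagonal entries positive: (1, -4), (1, 0). Count: 2.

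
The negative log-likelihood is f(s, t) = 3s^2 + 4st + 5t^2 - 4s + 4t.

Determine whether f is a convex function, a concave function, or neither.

convex

f is quadratic, so its Hessian is the constant matrix H = [[6, 4], [4, 10]].
det(H) = 44, tr(H) = 16.
det(H) > 0 and tr(H) > 0, so H is positive definite everywhere: convex.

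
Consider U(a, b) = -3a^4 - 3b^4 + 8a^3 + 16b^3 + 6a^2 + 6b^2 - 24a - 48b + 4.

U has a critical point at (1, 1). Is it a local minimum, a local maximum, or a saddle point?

The mixed partial ∂²U/∂a∂b is 0, so the Hessian at any point is diag(U_aa, U_bb) = diag(12(-3a^2 + 4a + 1), 12(-3b^2 + 8b + 1)).
At (1, 1): H = diag(24, 72).
Both eigenvalues are positive, so H is positive definite: a local minimum.

local minimum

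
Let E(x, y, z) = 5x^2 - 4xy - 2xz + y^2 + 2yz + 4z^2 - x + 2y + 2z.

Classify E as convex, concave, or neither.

E is quadratic, so its Hessian is the constant matrix H = [[10, -4, -2], [-4, 2, 2], [-2, 2, 8]].
Leading principal minors: 10, 4, 16.
All positive ⇒ H ≻ 0 ⇒ convex.

convex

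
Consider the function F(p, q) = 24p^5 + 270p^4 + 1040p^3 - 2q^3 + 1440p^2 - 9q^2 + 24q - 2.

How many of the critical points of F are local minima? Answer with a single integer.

2

F separates as a function of p plus a function of q, so ∇F=0 decouples.
∂F/∂p = 120p(p + 2)(p + 3)(p + 4) = 0 at p ∈ {-4, -3, -2, 0}; ∂F/∂q = -6(q - 1)(q + 4) = 0 at q ∈ {-4, 1}.
The Hessian is diagonal: diag(F_pp, F_qq). Second derivatives: F_pp(-4)=-960, F_pp(-3)=360, F_pp(-2)=-480, F_pp(0)=2880; F_qq(-4)=30, F_qq(1)=-30.
Local minima occur where both diagonal entries positive: (-3, -4), (0, -4). Count: 2.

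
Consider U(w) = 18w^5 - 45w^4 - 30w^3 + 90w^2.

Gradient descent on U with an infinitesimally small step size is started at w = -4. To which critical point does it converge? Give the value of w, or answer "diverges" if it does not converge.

U'(w) = 90w(w - 2)(w - 1)(w + 1), so U'(-4) = 32400.
Gradient descent moves in the -U' direction, i.e. w is decreasing.
There is no critical point below w=-4, and U' keeps the same sign, so the iterate runs off to −∞.

diverges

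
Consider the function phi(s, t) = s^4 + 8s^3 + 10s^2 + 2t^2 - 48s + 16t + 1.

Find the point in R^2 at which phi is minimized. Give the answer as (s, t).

(1, -4)

phi(s,t) separates as P(s) + Q(t) + 1, so its minimum is min P + min Q + 1.
P'(s) = 4(s - 1)(s + 3)(s + 4) vanishes at s ∈ {-4, -3, 1}; Q'(t) = 4(t + 4) vanishes at t ∈ {-4}.
Local minima of P (where P''>0): P(-4)=96, P(1)=-29. Local minima of Q: Q(-4)=-32.
So the global minimum of phi is P(1) + Q(-4) + 1 = -29 − 32 + 1 = -60, attained at (1, -4).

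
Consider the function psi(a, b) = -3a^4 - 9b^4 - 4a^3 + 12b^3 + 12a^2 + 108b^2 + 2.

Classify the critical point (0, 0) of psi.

The mixed partial ∂²psi/∂a∂b is 0, so the Hessian at any point is diag(psi_aa, psi_bb) = diag(12(-3a^2 - 2a + 2), 36(-3b^2 + 2b + 6)).
At (0, 0): H = diag(24, 216).
Both eigenvalues are positive, so H is positive definite: a local minimum.

local minimum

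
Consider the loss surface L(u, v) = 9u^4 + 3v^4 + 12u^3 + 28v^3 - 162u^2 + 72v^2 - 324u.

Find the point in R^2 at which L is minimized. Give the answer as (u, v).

L(u,v) separates as P(u) + Q(v), so its minimum is min P + min Q.
P'(u) = 36(u - 3)(u + 1)(u + 3) vanishes at u ∈ {-3, -1, 3}; Q'(v) = 12v(v + 3)(v + 4) vanishes at v ∈ {-4, -3, 0}.
Local minima of P (where P''>0): P(-3)=-81, P(3)=-1377. Local minima of Q: Q(-4)=128, Q(0)=0.
So the global minimum of L is P(3) + Q(0) = -1377 + 0 = -1377, attained at (3, 0).

(3, 0)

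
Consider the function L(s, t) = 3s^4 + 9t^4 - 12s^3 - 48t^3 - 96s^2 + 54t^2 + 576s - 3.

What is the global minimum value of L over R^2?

-2388

L(s,t) separates as P(s) + Q(t) − 3, so its minimum is min P + min Q − 3.
P'(s) = 12(s - 4)(s - 3)(s + 4) vanishes at s ∈ {-4, 3, 4}; Q'(t) = 36t(t - 3)(t - 1) vanishes at t ∈ {0, 1, 3}.
Local minima of P (where P''>0): P(-4)=-2304, P(4)=768. Local minima of Q: Q(0)=0, Q(3)=-81.
So the global minimum of L is P(-4) + Q(3) − 3 = -2304 − 81 − 3 = -2388, attained at (-4, 3).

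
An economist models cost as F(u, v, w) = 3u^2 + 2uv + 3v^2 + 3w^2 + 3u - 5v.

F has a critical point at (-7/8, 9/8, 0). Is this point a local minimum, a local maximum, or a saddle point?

local minimum

The Hessian is constant: H = [[6, 2, 0], [2, 6, 0], [0, 0, 6]].
Leading principal minors: Δ₁ = 6, Δ₂ = 32, Δ₃ = 192.
All leading minors are positive, so H is positive definite: a local minimum.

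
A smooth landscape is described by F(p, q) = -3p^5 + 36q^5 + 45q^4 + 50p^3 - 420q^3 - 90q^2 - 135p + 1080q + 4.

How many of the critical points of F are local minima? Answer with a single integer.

4

F separates as a function of p plus a function of q, so ∇F=0 decouples.
∂F/∂p = -15(p - 3)(p - 1)(p + 1)(p + 3) = 0 at p ∈ {-3, -1, 1, 3}; ∂F/∂q = 180(q - 2)(q - 1)(q + 1)(q + 3) = 0 at q ∈ {-3, -1, 1, 2}.
The Hessian is diagonal: diag(F_pp, F_qq). Second derivatives: F_pp(-3)=720, F_pp(-1)=-240, F_pp(1)=240, F_pp(3)=-720; F_qq(-3)=-7200, F_qq(-1)=2160, F_qq(1)=-1440, F_qq(2)=2700.
Local minima occur where both diagonal entries positive: (-3, -1), (-3, 2), (1, -1), (1, 2). Count: 4.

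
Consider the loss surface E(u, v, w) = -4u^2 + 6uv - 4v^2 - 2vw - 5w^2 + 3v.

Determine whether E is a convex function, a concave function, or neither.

concave

E is quadratic, so its Hessian is the constant matrix H = [[-8, 6, 0], [6, -8, -2], [0, -2, -10]].
Leading principal minors: -8, 28, -248.
Signs alternate −, +, − ⇒ H ≺ 0 ⇒ concave.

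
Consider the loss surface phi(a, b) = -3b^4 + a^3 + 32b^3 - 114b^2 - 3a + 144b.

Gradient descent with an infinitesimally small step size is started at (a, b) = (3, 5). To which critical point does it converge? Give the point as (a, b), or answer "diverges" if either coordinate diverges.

diverges

phi is separable, so gradient descent decouples: a follows -∂phi/∂a, b follows -∂phi/∂b.
∂phi/∂a = 3(a - 1)(a + 1); at a=3 this is 24, so a decreases.
∂phi/∂b = -12(b - 4)(b - 3)(b - 1); at b=5 this is -96, so b increases.
The b-coordinate has no critical point in that direction and runs off to infinity.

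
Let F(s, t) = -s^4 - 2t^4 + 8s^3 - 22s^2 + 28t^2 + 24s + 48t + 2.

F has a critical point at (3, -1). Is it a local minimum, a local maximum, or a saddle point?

The mixed partial ∂²F/∂s∂t is 0, so the Hessian at any point is diag(F_ss, F_tt) = diag(4(-3s^2 + 12s - 11), 8(-3t^2 + 7)).
At (3, -1): H = diag(-8, 32).
The eigenvalues have opposite signs, so H is indefinite: a saddle point.

saddle point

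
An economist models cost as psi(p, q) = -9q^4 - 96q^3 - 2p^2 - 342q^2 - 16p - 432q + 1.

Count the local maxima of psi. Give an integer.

2

psi separates as a function of p plus a function of q, so ∇psi=0 decouples.
∂psi/∂p = -4(p + 4) = 0 at p ∈ {-4}; ∂psi/∂q = -36(q + 1)(q + 3)(q + 4) = 0 at q ∈ {-4, -3, -1}.
The Hessian is diagonal: diag(psi_pp, psi_qq). Second derivatives: psi_pp(-4)=-4; psi_qq(-4)=-108, psi_qq(-3)=72, psi_qq(-1)=-216.
Local maxima occur where both diagonal entries negative: (-4, -4), (-4, -1). Count: 2.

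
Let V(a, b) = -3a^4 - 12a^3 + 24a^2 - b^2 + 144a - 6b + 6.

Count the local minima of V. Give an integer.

0

V separates as a function of a plus a function of b, so ∇V=0 decouples.
∂V/∂a = -12(a - 2)(a + 2)(a + 3) = 0 at a ∈ {-3, -2, 2}; ∂V/∂b = -2(b + 3) = 0 at b ∈ {-3}.
The Hessian is diagonal: diag(V_aa, V_bb). Second derivatives: V_aa(-3)=-60, V_aa(-2)=48, V_aa(2)=-240; V_bb(-3)=-2.
Local minima occur where both diagonal entries positive: none. Count: 0.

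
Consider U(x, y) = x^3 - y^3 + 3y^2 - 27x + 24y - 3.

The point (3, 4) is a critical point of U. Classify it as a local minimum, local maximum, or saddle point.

saddle point

The mixed partial ∂²U/∂x∂y is 0, so the Hessian at any point is diag(U_xx, U_yy) = diag(6x, 6(-y + 1)).
At (3, 4): H = diag(18, -18).
The eigenvalues have opposite signs, so H is indefinite: a saddle point.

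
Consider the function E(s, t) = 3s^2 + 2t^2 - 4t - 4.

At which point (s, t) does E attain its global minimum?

E(s,t) separates as P(s) + Q(t) − 4, so its minimum is min P + min Q − 4.
P'(s) = 6s vanishes at s ∈ {0}; Q'(t) = 4(t - 1) vanishes at t ∈ {1}.
Local minima of P (where P''>0): P(0)=0. Local minima of Q: Q(1)=-2.
So the global minimum of E is P(0) + Q(1) − 4 = 0 − 2 − 4 = -6, attained at (0, 1).

(0, 1)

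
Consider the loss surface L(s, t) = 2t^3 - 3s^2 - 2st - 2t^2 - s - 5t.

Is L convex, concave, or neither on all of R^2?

The term 2t^3 is cubic, so the Hessian is not constant.
∂²L/∂t² = 12t - 4, which takes both signs as t varies (negative for sufficiently negative t). A diagonal entry of the Hessian changing sign means the Hessian is neither positive- nor negative-semidefinite on all of R^2.

neither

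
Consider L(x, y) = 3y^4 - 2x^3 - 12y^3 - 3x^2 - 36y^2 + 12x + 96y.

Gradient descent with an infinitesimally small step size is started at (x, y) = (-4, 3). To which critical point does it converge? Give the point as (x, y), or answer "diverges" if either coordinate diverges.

L is separable, so gradient descent decouples: x follows -∂L/∂x, y follows -∂L/∂y.
∂L/∂x = -6(x - 1)(x + 2); at x=-4 this is -60, so x increases.
∂L/∂y = 12(y - 4)(y - 1)(y + 2); at y=3 this is -120, so y increases.
x converges to its nearest critical value -2 (a local min of the x-part); y converges to 4. The iterate converges to (-2, 4).

(-2, 4)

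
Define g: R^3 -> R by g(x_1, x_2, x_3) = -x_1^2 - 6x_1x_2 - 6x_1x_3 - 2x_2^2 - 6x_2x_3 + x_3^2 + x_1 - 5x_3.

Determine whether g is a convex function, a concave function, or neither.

g is quadratic, so its Hessian is the constant matrix H = [[-2, -6, -6], [-6, -4, -6], [-6, -6, 2]].
Leading principal minors: -2, -28, -272.
Neither pattern holds ⇒ H is indefinite ⇒ neither convex nor concave.

neither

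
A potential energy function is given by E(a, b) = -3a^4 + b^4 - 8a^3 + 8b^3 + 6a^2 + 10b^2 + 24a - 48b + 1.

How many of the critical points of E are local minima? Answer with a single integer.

2

E separates as a function of a plus a function of b, so ∇E=0 decouples.
∂E/∂a = -12(a - 1)(a + 1)(a + 2) = 0 at a ∈ {-2, -1, 1}; ∂E/∂b = 4(b - 1)(b + 3)(b + 4) = 0 at b ∈ {-4, -3, 1}.
The Hessian is diagonal: diag(E_aa, E_bb). Second derivatives: E_aa(-2)=-36, E_aa(-1)=24, E_aa(1)=-72; E_bb(-4)=20, E_bb(-3)=-16, E_bb(1)=80.
Local minima occur where both diagonal entries positive: (-1, -4), (-1, 1). Count: 2.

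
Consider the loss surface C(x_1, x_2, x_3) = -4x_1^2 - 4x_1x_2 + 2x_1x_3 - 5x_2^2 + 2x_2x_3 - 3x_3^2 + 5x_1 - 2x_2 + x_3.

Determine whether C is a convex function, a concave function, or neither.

concave

C is quadratic, so its Hessian is the constant matrix H = [[-8, -4, 2], [-4, -10, 2], [2, 2, -6]].
Leading principal minors: -8, 64, -344.
Signs alternate −, +, − ⇒ H ≺ 0 ⇒ concave.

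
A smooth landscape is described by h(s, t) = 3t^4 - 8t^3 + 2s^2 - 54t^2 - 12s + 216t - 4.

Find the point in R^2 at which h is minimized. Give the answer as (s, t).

h(s,t) separates as P(s) + Q(t) − 4, so its minimum is min P + min Q − 4.
P'(s) = 4s - 12 vanishes at s ∈ {3}; Q'(t) = 12(t - 3)(t - 2)(t + 3) vanishes at t ∈ {-3, 2, 3}.
Local minima of P (where P''>0): P(3)=-18. Local minima of Q: Q(-3)=-675, Q(3)=189.
So the global minimum of h is P(3) + Q(-3) − 4 = -18 − 675 − 4 = -697, attained at (3, -3).

(3, -3)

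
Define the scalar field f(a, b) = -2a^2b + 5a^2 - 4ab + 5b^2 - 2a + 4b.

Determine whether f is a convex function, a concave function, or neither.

neither

The term -2a^2b is cubic, so the Hessian is not constant.
∂²f/∂a² = -4b + 10, which takes both signs as b varies (negative for sufficiently large b). A diagonal entry of the Hessian changing sign means the Hessian is neither positive- nor negative-semidefinite on all of R^2.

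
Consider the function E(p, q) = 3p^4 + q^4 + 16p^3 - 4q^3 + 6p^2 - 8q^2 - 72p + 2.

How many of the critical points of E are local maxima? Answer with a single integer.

E separates as a function of p plus a function of q, so ∇E=0 decouples.
∂E/∂p = 12(p - 1)(p + 2)(p + 3) = 0 at p ∈ {-3, -2, 1}; ∂E/∂q = 4q(q - 4)(q + 1) = 0 at q ∈ {-1, 0, 4}.
The Hessian is diagonal: diag(E_pp, E_qq). Second derivatives: E_pp(-3)=48, E_pp(-2)=-36, E_pp(1)=144; E_qq(-1)=20, E_qq(0)=-16, E_qq(4)=80.
Local maxima occur where both diagonal entries negative: (-2, 0). Count: 1.

1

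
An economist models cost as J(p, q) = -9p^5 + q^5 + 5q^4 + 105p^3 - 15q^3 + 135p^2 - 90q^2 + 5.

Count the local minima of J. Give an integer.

J separates as a function of p plus a function of q, so ∇J=0 decouples.
∂J/∂p = -45p(p - 3)(p + 1)(p + 2) = 0 at p ∈ {-2, -1, 0, 3}; ∂J/∂q = 5q(q - 3)(q + 3)(q + 4) = 0 at q ∈ {-4, -3, 0, 3}.
The Hessian is diagonal: diag(J_pp, J_qq). Second derivatives: J_pp(-2)=450, J_pp(-1)=-180, J_pp(0)=270, J_pp(3)=-2700; J_qq(-4)=-140, J_qq(-3)=90, J_qq(0)=-180, J_qq(3)=630.
Local minima occur where both diagonal entries positive: (-2, -3), (-2, 3), (0, -3), (0, 3). Count: 4.

4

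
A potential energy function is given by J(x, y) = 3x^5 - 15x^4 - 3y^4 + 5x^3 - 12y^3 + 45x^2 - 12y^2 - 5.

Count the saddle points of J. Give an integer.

6

J separates as a function of x plus a function of y, so ∇J=0 decouples.
∂J/∂x = 15x(x - 3)(x - 2)(x + 1) = 0 at x ∈ {-1, 0, 2, 3}; ∂J/∂y = -12y(y + 1)(y + 2) = 0 at y ∈ {-2, -1, 0}.
The Hessian is diagonal: diag(J_xx, J_yy). Second derivatives: J_xx(-1)=-180, J_xx(0)=90, J_xx(2)=-90, J_xx(3)=180; J_yy(-2)=-24, J_yy(-1)=12, J_yy(0)=-24.
Saddle points occur where the two diagonal entries have opposite signs: (-1, -1), (0, -2), (0, 0), (2, -1), (3, -2), (3, 0). Count: 6.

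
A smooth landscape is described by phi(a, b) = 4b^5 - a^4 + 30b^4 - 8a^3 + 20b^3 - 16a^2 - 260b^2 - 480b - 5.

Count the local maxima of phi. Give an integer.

4

phi separates as a function of a plus a function of b, so ∇phi=0 decouples.
∂phi/∂a = -4a(a + 2)(a + 4) = 0 at a ∈ {-4, -2, 0}; ∂phi/∂b = 20(b - 2)(b + 1)(b + 3)(b + 4) = 0 at b ∈ {-4, -3, -1, 2}.
The Hessian is diagonal: diag(phi_aa, phi_bb). Second derivatives: phi_aa(-4)=-32, phi_aa(-2)=16, phi_aa(0)=-32; phi_bb(-4)=-360, phi_bb(-3)=200, phi_bb(-1)=-360, phi_bb(2)=1800.
Local maxima occur where both diagonal entries negative: (-4, -4), (-4, -1), (0, -4), (0, -1). Count: 4.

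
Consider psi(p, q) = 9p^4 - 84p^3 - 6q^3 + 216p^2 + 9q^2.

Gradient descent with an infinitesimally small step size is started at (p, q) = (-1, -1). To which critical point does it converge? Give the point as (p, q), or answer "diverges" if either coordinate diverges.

psi is separable, so gradient descent decouples: p follows -∂psi/∂p, q follows -∂psi/∂q.
∂psi/∂p = 36p(p - 4)(p - 3); at p=-1 this is -720, so p increases.
∂psi/∂q = -18q(q - 1); at q=-1 this is -36, so q increases.
p converges to its nearest critical value 0 (a local min of the p-part); q converges to 0. The iterate converges to (0, 0).

(0, 0)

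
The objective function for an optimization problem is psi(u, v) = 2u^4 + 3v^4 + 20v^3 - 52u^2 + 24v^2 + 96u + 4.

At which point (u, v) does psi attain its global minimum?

(-4, -4)

psi(u,v) separates as P(u) + Q(v) + 4, so its minimum is min P + min Q + 4.
P'(u) = 8(u - 3)(u - 1)(u + 4) vanishes at u ∈ {-4, 1, 3}; Q'(v) = 12v(v + 1)(v + 4) vanishes at v ∈ {-4, -1, 0}.
Local minima of P (where P''>0): P(-4)=-704, P(3)=-18. Local minima of Q: Q(-4)=-128, Q(0)=0.
So the global minimum of psi is P(-4) + Q(-4) + 4 = -704 − 128 + 4 = -828, attained at (-4, -4).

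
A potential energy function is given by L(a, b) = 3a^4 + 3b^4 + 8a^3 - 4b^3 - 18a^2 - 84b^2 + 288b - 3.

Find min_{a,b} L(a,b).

L(a,b) separates as P(a) + Q(b) − 3, so its minimum is min P + min Q − 3.
P'(a) = 12a(a - 1)(a + 3) vanishes at a ∈ {-3, 0, 1}; Q'(b) = 12(b - 3)(b - 2)(b + 4) vanishes at b ∈ {-4, 2, 3}.
Local minima of P (where P''>0): P(-3)=-135, P(1)=-7. Local minima of Q: Q(-4)=-1472, Q(3)=243.
So the global minimum of L is P(-3) + Q(-4) − 3 = -135 − 1472 − 3 = -1610, attained at (-3, -4).

-1610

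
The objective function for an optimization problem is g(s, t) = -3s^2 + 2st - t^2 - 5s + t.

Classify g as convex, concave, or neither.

concave

g is quadratic, so its Hessian is the constant matrix H = [[-6, 2], [2, -2]].
det(H) = 8, tr(H) = -8.
det(H) > 0 and tr(H) < 0, so H is negative definite everywhere: concave.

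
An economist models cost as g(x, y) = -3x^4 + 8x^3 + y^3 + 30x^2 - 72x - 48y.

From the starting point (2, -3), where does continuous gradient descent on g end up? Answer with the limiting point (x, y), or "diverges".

g is separable, so gradient descent decouples: x follows -∂g/∂x, y follows -∂g/∂y.
∂g/∂x = -12(x - 3)(x - 1)(x + 2); at x=2 this is 48, so x decreases.
∂g/∂y = 3(y - 4)(y + 4); at y=-3 this is -21, so y increases.
x converges to its nearest critical value 1 (a local min of the x-part); y converges to 4. The iterate converges to (1, 4).

(1, 4)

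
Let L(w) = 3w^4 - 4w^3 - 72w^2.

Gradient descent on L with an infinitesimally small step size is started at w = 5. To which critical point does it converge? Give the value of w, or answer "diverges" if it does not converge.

L'(w) = 12w(w - 4)(w + 3), so L'(5) = 480.
Gradient descent moves in the -L' direction, i.e. w is decreasing.
The nearest critical point in that direction is w = 4, where L'' = 336 > 0 (a local minimum). The iterate converges there.

4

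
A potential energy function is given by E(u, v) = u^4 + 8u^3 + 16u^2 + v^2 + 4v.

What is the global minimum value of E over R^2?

E(u,v) separates as P(u) + Q(v), so its minimum is min P + min Q.
P'(u) = 4u(u + 2)(u + 4) vanishes at u ∈ {-4, -2, 0}; Q'(v) = 2v + 4 vanishes at v ∈ {-2}.
Local minima of P (where P''>0): P(-4)=0, P(0)=0. Local minima of Q: Q(-2)=-4.
So the global minimum of E is P(-4) + Q(-2) = 0 − 4 = -4, attained at (-4, -2).

-4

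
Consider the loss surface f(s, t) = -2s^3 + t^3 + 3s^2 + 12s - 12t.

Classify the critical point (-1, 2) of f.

The mixed partial ∂²f/∂s∂t is 0, so the Hessian at any point is diag(f_ss, f_tt) = diag(6(-2s + 1), 6t).
At (-1, 2): H = diag(18, 12).
Both eigenvalues are positive, so H is positive definite: a local minimum.

local minimum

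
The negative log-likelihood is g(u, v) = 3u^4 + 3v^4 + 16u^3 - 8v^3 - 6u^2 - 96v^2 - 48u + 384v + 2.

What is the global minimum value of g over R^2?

g(u,v) separates as P(u) + Q(v) + 2, so its minimum is min P + min Q + 2.
P'(u) = 12(u - 1)(u + 1)(u + 4) vanishes at u ∈ {-4, -1, 1}; Q'(v) = 12(v - 4)(v - 2)(v + 4) vanishes at v ∈ {-4, 2, 4}.
Local minima of P (where P''>0): P(-4)=-160, P(1)=-35. Local minima of Q: Q(-4)=-1792, Q(4)=256.
So the global minimum of g is P(-4) + Q(-4) + 2 = -160 − 1792 + 2 = -1950, attained at (-4, -4).

-1950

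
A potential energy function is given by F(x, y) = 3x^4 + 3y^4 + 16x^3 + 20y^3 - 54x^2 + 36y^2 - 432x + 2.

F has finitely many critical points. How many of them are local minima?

4

F separates as a function of x plus a function of y, so ∇F=0 decouples.
∂F/∂x = 12(x - 3)(x + 3)(x + 4) = 0 at x ∈ {-4, -3, 3}; ∂F/∂y = 12y(y + 2)(y + 3) = 0 at y ∈ {-3, -2, 0}.
The Hessian is diagonal: diag(F_xx, F_yy). Second derivatives: F_xx(-4)=84, F_xx(-3)=-72, F_xx(3)=504; F_yy(-3)=36, F_yy(-2)=-24, F_yy(0)=72.
Local minima occur where both diagonal entries positive: (-4, -3), (-4, 0), (3, -3), (3, 0). Count: 4.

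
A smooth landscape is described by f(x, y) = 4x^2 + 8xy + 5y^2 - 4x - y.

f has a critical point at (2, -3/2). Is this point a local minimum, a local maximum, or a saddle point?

local minimum

The Hessian of f is constant: H = [[8, 8], [8, 10]].
det(H) = 8·10 − 8² = 16.
det(H) > 0 and tr(H) = 18 > 0, so H is positive definite and the point is a local minimum.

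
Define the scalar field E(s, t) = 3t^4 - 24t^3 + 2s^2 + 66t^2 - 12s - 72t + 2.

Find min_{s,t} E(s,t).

-43

E(s,t) separates as P(s) + Q(t) + 2, so its minimum is min P + min Q + 2.
P'(s) = 4s - 12 vanishes at s ∈ {3}; Q'(t) = 12(t - 3)(t - 2)(t - 1) vanishes at t ∈ {1, 2, 3}.
Local minima of P (where P''>0): P(3)=-18. Local minima of Q: Q(1)=-27, Q(3)=-27.
So the global minimum of E is P(3) + Q(1) + 2 = -18 − 27 + 2 = -43, attained at (3, 1).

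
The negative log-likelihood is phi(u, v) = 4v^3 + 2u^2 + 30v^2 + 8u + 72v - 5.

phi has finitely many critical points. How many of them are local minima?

phi separates as a function of u plus a function of v, so ∇phi=0 decouples.
∂phi/∂u = 4(u + 2) = 0 at u ∈ {-2}; ∂phi/∂v = 12(v + 2)(v + 3) = 0 at v ∈ {-3, -2}.
The Hessian is diagonal: diag(phi_uu, phi_vv). Second derivatives: phi_uu(-2)=4; phi_vv(-3)=-12, phi_vv(-2)=12.
Local minima occur where both diagonal entries positive: (-2, -2). Count: 1.

1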